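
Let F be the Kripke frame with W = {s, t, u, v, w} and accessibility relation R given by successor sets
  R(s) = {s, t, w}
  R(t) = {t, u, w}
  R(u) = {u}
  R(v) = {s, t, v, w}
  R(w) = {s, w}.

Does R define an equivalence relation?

Reflexive: yes — every world is R-related to itself.
Symmetric: no — s R t but not t R s.
Transitive: no — s R t and t R u, but not s R u.
So R is not an equivalence relation.

No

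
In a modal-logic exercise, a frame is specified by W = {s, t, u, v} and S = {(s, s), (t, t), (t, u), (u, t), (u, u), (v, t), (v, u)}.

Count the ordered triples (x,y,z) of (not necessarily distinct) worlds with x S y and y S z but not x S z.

0

S is transitive; there are no such tuples.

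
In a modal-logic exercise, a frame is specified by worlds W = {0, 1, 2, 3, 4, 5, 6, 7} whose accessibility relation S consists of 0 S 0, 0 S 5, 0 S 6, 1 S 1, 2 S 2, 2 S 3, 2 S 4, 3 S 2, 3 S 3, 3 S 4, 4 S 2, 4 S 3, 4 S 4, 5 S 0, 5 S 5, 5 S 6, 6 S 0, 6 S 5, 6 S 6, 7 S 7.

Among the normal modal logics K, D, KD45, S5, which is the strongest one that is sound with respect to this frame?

Serial (axiom D): yes — every world has a successor (e.g. 0 S 0).
Euclidean (axiom 5): yes — any two successors of a common world are S-related.
Transitive (axiom 4): yes — every two-step S-path is closed by a direct edge.
Reflexive (axiom T): yes — every world is S-related to itself.
So F validates K, D, KD45, S5. The strongest is S5.

S5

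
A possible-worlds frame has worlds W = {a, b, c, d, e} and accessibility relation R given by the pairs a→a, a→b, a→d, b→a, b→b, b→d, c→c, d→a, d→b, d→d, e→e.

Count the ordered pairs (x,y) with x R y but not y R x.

R is symmetric; there are no such tuples.

0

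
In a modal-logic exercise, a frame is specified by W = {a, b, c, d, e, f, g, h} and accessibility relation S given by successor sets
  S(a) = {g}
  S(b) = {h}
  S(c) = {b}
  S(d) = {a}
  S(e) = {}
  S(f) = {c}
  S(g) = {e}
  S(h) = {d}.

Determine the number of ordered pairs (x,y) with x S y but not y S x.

Enumerating: (a,g), (b,h), (c,b), (d,a), (f,c), (g,e), (h,d).

7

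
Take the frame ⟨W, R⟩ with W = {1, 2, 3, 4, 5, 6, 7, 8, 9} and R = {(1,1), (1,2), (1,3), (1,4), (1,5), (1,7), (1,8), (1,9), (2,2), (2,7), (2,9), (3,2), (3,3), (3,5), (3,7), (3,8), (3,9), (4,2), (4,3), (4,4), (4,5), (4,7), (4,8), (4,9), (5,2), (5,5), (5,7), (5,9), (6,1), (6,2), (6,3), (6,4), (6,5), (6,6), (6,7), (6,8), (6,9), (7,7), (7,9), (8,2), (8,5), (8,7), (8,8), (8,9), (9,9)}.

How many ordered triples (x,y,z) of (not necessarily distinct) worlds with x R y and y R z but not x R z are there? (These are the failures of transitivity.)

0

R is transitive; there are no such tuples.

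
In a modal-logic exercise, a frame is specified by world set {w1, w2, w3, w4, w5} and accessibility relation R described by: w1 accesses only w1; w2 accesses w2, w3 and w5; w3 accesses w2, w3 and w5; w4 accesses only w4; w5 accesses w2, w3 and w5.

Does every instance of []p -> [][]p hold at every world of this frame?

Axiom 4 corresponds to the accessibility relation being transitive.
Transitive: yes — every two-step R-path is closed by a direct edge.

Yes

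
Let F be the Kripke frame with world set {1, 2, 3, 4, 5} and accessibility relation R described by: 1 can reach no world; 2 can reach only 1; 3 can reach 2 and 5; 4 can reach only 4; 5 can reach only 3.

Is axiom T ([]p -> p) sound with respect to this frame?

The schema T characterises exactly the reflexive frames.
Reflexive: no — 1 is not related to itself.

No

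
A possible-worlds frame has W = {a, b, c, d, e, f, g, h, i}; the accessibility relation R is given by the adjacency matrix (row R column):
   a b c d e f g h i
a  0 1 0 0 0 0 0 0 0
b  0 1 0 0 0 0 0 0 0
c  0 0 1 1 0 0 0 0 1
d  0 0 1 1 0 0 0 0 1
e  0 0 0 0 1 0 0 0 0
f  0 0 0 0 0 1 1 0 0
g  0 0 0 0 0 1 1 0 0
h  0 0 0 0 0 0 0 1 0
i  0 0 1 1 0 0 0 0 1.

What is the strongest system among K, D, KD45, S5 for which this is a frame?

Serial (axiom D): yes — every world has a successor (e.g. a R b).
Euclidean (axiom 5): yes — any two successors of a common world are R-related.
Transitive (axiom 4): yes — every two-step R-path is closed by a direct edge.
Reflexive (axiom T): no — a is not related to itself.
So F validates K, D, KD45; S5 would additionally require R to be reflexive. The strongest is KD45.

KD45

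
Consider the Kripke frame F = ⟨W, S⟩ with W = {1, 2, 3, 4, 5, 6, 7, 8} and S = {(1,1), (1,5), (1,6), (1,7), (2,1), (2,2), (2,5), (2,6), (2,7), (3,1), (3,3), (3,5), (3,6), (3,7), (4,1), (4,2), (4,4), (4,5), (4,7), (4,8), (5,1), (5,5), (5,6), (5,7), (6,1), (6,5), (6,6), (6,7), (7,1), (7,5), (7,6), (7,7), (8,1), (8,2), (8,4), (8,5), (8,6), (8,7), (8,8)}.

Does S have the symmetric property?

No

Symmetric: no — 2 S 1 but not 1 S 2.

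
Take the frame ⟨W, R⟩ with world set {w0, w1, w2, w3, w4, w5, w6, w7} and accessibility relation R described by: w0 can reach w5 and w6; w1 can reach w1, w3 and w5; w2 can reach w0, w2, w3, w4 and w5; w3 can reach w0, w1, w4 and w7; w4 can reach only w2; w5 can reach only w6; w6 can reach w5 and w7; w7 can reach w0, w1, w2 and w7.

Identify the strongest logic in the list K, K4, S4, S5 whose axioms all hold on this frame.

K

Transitive (axiom 4): no — w0 R w6 and w6 R w7, but not w0 R w7.
Reflexive (axiom T): no — w0 is not related to itself.
Euclidean (axiom 5): no — w1 R w3 and w1 R w5, but not w3 R w5.
So F validates K; K4 would additionally require R to be transitive. The strongest is K.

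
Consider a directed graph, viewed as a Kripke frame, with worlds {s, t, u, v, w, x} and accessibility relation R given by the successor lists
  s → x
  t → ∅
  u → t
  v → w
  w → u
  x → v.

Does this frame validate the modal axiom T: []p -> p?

No

The schema T characterises exactly the reflexive frames.
Reflexive: no — s is not related to itself.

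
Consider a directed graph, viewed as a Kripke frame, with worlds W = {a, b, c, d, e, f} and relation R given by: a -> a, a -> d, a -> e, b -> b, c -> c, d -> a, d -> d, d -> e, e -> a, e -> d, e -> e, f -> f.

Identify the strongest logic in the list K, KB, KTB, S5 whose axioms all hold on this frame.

Symmetric (axiom B): yes — every pair in R has its reverse in R.
Reflexive (axiom T): yes — every world is R-related to itself.
Euclidean (axiom 5): yes — any two successors of a common world are R-related.
So F validates K, KB, KTB, S5. The strongest is S5.

S5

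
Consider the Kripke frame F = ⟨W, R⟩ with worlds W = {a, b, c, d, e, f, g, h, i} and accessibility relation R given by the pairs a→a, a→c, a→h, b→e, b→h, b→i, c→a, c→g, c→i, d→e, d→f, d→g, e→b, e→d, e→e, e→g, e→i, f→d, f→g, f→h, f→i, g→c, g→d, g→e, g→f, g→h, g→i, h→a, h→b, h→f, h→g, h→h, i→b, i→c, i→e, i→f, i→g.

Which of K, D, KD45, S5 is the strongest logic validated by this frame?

D

Serial (axiom D): yes — every world has a successor (e.g. a R a).
Euclidean (axiom 5): no — a R c and a R h, but not c R h.
Transitive (axiom 4): no — a R c and c R g, but not a R g.
Reflexive (axiom T): no — b is not related to itself.
So F validates K, D; KD45 would additionally require R to be Euclidean and transitive. The strongest is D.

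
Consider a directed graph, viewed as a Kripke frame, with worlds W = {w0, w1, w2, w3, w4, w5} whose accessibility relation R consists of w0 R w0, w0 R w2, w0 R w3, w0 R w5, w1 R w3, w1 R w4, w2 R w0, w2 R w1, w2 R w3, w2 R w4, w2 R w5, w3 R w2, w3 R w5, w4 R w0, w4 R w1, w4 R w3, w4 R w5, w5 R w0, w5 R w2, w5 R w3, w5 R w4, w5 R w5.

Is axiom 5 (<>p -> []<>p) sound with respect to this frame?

No

The schema 5 characterises exactly the Euclidean frames.
Euclidean: no — w1 R w3 and w1 R w4, but not w3 R w4.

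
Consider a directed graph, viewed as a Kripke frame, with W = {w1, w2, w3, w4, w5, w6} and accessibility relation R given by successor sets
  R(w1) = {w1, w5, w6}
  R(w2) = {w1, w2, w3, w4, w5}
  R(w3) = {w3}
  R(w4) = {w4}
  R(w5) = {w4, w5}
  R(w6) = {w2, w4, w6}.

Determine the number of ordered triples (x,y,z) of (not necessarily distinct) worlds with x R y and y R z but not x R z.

Enumerating: (w1,w5,w4), (w1,w6,w2), (w1,w6,w4), (w2,w1,w6), (w6,w2,w1), (w6,w2,w3), (w6,w2,w5).

7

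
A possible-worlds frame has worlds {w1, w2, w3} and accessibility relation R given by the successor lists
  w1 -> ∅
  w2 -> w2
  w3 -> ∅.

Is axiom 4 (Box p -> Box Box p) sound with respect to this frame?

By correspondence theory, 4 is valid on a frame iff R is transitive.
Transitive: yes — every two-step R-path is closed by a direct edge.

Yes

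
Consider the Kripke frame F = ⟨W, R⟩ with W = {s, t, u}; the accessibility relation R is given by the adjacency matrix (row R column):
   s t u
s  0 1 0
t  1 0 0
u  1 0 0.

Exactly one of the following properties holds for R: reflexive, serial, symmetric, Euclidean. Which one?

serial

Reflexive: no — s is not related to itself.
Serial: yes — every world has a successor (e.g. s R t).
Symmetric: no — u R s but not s R u.
Euclidean: no — s R t and s R t, but not t R t.
Only serial holds.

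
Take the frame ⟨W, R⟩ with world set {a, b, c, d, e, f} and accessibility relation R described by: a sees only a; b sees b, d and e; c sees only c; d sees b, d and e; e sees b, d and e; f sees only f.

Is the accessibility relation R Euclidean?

Euclidean: yes — any two successors of a common world are R-related.

Yes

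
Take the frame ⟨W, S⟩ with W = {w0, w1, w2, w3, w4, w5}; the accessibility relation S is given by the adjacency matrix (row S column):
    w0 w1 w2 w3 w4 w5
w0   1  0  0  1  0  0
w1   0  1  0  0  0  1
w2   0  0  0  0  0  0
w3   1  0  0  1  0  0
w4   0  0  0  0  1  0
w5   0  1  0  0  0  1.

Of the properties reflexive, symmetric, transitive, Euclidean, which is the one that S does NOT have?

Reflexive: no — w2 is not related to itself.
Symmetric: yes — every pair in S has its reverse in S.
Transitive: yes — every two-step S-path is closed by a direct edge.
Euclidean: yes — any two successors of a common world are S-related.
Only reflexive fails.

reflexive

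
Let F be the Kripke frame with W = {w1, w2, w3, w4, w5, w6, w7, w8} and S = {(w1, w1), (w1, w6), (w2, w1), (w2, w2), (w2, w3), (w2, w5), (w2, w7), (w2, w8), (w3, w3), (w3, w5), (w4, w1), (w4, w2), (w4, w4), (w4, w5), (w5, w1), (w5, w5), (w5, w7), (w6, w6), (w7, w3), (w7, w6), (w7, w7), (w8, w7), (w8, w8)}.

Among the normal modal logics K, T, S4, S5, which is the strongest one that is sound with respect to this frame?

Reflexive (axiom T): yes — every world is S-related to itself.
Transitive (axiom 4): no — w2 S w1 and w1 S w6, but not w2 S w6.
Euclidean (axiom 5): no — w2 S w1 and w2 S w3, but not w1 S w3.
So F validates K, T; S4 would additionally require S to be transitive. The strongest is T.

T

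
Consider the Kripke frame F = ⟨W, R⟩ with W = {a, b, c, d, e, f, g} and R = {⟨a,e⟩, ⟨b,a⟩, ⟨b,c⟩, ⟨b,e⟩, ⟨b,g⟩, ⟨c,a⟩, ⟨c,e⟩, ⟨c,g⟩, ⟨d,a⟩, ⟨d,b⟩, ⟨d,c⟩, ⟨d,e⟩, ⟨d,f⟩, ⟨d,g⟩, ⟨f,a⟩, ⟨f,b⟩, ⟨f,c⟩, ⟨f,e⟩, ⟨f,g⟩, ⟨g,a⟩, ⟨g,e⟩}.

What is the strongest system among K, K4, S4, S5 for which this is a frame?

K4

Transitive (axiom 4): yes — every two-step R-path is closed by a direct edge.
Reflexive (axiom T): no — a is not related to itself.
Euclidean (axiom 5): no — b R a and b R c, but not a R c.
So F validates K, K4; S4 would additionally require R to be reflexive. The strongest is K4.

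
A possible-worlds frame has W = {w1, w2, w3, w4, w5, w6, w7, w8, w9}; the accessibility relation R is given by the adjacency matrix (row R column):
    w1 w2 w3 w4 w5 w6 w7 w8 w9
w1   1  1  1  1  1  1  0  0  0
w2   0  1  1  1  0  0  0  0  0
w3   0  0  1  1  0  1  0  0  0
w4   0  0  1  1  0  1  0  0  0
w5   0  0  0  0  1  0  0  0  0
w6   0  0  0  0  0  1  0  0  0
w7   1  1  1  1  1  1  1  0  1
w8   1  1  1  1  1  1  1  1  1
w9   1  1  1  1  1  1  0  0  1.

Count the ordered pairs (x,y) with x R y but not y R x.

30

Enumerating: (w1,w2), (w1,w3), (w1,w4), (w1,w5), (w1,w6), (w2,w3), (w2,w4), (w3,w6), (w4,w6), (w7,w1), (w7,w2), (w7,w3), … and 18 more.
Total: 30.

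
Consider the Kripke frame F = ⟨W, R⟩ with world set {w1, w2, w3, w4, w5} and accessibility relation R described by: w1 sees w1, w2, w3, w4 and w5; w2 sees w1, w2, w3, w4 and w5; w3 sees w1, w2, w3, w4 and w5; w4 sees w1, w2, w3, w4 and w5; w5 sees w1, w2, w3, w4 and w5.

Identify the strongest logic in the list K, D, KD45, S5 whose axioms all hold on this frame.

Serial (axiom D): yes — every world has a successor (e.g. w1 R w1).
Euclidean (axiom 5): yes — any two successors of a common world are R-related.
Transitive (axiom 4): yes — every two-step R-path is closed by a direct edge.
Reflexive (axiom T): yes — every world is R-related to itself.
So F validates K, D, KD45, S5. The strongest is S5.

S5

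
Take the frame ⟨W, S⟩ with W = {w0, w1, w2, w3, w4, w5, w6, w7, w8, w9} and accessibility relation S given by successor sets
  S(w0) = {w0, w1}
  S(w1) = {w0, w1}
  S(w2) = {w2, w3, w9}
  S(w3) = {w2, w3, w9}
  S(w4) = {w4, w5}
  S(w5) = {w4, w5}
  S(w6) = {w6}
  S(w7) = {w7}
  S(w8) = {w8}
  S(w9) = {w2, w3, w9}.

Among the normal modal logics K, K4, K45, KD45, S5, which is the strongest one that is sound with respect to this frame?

S5

Transitive (axiom 4): yes — every two-step S-path is closed by a direct edge.
Euclidean (axiom 5): yes — any two successors of a common world are S-related.
Serial (axiom D): yes — every world has a successor (e.g. w0 S w0).
Reflexive (axiom T): yes — every world is S-related to itself.
So F validates K, K4, K45, KD45, S5. The strongest is S5.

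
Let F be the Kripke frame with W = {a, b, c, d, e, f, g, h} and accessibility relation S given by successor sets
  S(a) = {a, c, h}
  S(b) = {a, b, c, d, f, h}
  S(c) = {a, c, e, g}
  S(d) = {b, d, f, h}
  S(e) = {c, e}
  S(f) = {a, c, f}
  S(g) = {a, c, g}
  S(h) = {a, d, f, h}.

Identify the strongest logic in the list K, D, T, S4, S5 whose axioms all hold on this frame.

Serial (axiom D): yes — every world has a successor (e.g. a S a).
Reflexive (axiom T): yes — every world is S-related to itself.
Transitive (axiom 4): no — a S c and c S e, but not a S e.
Euclidean (axiom 5): no — a S c and a S h, but not c S h.
So F validates K, D, T; S4 would additionally require S to be transitive. The strongest is T.

T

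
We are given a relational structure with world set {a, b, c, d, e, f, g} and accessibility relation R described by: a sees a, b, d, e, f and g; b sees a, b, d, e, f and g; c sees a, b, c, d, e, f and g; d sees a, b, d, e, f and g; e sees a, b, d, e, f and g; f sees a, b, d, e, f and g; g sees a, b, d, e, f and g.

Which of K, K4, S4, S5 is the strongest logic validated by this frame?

S4

Transitive (axiom 4): yes — every two-step R-path is closed by a direct edge.
Reflexive (axiom T): yes — every world is R-related to itself.
Euclidean (axiom 5): no — c R a and c R c, but not a R c.
So F validates K, K4, S4; S5 would additionally require R to be Euclidean. The strongest is S4.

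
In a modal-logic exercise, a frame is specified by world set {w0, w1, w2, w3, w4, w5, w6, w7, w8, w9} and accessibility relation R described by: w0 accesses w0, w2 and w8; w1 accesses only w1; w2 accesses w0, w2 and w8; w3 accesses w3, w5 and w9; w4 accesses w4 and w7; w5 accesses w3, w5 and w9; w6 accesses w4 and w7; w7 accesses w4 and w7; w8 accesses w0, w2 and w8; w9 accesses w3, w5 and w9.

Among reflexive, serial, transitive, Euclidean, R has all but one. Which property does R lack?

reflexive

Reflexive: no — w6 is not related to itself.
Serial: yes — every world has a successor (e.g. w0 R w0).
Transitive: yes — every two-step R-path is closed by a direct edge.
Euclidean: yes — any two successors of a common world are R-related.
Only reflexive fails.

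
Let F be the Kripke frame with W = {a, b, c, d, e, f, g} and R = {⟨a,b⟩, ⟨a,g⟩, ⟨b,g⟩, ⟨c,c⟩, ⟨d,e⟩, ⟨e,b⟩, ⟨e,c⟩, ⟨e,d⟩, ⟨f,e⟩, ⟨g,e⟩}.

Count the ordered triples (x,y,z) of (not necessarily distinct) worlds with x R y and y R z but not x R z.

Enumerating: (a,g,e), (b,g,e), (d,e,b), (d,e,c), (d,e,d), (e,b,g), (e,d,e), (f,e,b), (f,e,c), (f,e,d), (g,e,b), (g,e,c), (g,e,d).

13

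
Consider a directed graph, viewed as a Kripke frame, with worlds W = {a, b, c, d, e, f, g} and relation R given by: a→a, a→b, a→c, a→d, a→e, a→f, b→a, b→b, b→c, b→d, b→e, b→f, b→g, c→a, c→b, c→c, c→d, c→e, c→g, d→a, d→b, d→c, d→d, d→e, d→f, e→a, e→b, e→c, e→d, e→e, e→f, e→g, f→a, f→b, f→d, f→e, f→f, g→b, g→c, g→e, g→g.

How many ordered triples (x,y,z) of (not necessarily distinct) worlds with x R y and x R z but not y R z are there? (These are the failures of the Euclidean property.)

24

Enumerating: (a,c,f), (a,f,c), (b,a,g), (b,c,f), (b,d,g), (b,f,c), (b,f,g), (b,g,a), (b,g,d), (b,g,f), (c,a,g), (c,d,g), … and 12 more.
Total: 24.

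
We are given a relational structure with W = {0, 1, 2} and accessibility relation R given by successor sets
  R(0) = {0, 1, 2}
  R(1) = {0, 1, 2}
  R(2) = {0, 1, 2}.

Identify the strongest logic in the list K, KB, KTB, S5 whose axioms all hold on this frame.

Symmetric (axiom B): yes — every pair in R has its reverse in R.
Reflexive (axiom T): yes — every world is R-related to itself.
Euclidean (axiom 5): yes — any two successors of a common world are R-related.
So F validates K, KB, KTB, S5. The strongest is S5.

S5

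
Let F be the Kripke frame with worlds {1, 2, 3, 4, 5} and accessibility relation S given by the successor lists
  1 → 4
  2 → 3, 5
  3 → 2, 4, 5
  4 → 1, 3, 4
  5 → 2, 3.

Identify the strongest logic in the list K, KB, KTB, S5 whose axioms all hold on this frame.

Symmetric (axiom B): yes — every pair in S has its reverse in S.
Reflexive (axiom T): no — 1 is not related to itself.
Euclidean (axiom 5): no — 3 S 2 and 3 S 4, but not 2 S 4.
So F validates K, KB; KTB would additionally require S to be reflexive. The strongest is KB.

KB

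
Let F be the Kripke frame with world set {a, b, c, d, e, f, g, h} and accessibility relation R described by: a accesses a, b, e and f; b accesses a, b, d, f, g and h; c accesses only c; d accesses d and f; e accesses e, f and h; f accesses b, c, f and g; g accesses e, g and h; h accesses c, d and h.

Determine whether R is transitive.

No

Transitive: no — a R b and b R d, but not a R d.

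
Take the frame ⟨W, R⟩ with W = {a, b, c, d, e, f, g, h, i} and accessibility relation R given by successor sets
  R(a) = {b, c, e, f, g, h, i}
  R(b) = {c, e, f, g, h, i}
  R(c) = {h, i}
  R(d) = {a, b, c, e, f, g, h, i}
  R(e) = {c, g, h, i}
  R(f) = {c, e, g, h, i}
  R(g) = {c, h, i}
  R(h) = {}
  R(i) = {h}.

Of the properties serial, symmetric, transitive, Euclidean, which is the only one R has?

transitive

Serial: no — h has no R-successor.
Symmetric: no — a R b but not b R a.
Transitive: yes — every two-step R-path is closed by a direct edge.
Euclidean: no — a R c and a R b, but not c R b.
Only transitive holds.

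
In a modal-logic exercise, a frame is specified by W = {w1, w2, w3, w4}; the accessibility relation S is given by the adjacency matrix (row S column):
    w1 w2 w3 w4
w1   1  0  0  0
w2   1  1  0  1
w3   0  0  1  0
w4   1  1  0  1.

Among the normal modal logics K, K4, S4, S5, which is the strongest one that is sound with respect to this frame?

Transitive (axiom 4): yes — every two-step S-path is closed by a direct edge.
Reflexive (axiom T): yes — every world is S-related to itself.
Euclidean (axiom 5): no — w2 S w1 and w2 S w4, but not w1 S w4.
So F validates K, K4, S4; S5 would additionally require S to be Euclidean. The strongest is S4.

S4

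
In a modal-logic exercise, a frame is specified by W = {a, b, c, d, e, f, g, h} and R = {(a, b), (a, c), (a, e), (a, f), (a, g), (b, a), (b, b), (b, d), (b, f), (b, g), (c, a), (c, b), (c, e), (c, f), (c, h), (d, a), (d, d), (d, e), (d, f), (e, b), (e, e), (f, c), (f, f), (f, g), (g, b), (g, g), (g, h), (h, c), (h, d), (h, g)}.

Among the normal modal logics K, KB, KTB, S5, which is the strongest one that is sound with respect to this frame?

Symmetric (axiom B): no — a R e but not e R a.
Reflexive (axiom T): no — a is not related to itself.
Euclidean (axiom 5): no — a R b and a R c, but not b R c.
So F validates K; KB would additionally require R to be symmetric. The strongest is K.

K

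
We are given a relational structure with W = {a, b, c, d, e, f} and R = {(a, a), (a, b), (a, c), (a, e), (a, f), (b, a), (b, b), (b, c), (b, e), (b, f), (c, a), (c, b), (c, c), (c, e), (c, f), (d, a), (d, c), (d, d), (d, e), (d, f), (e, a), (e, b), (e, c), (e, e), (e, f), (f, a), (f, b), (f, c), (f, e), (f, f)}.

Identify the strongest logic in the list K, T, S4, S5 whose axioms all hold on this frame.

Reflexive (axiom T): yes — every world is R-related to itself.
Transitive (axiom 4): no — d R a and a R b, but not d R b.
Euclidean (axiom 5): no — d R a and d R d, but not a R d.
So F validates K, T; S4 would additionally require R to be transitive. The strongest is T.

T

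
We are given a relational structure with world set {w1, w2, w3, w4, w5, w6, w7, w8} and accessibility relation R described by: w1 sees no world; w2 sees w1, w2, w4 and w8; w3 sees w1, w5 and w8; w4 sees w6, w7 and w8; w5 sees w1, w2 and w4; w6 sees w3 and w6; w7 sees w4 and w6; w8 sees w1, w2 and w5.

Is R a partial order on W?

Reflexive: no — w1 is not related to itself.
Transitive: no — w2 R w4 and w4 R w6, but not w2 R w6.
Antisymmetric: no — w2 R w8 and w8 R w2 with w2 ≠ w8.
So R is not a partial order.

No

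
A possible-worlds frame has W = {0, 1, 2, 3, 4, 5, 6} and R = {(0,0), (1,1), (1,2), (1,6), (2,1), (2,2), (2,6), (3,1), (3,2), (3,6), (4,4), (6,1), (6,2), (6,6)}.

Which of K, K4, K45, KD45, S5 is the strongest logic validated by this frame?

K45

Transitive (axiom 4): yes — every two-step R-path is closed by a direct edge.
Euclidean (axiom 5): yes — any two successors of a common world are R-related.
Serial (axiom D): no — 5 has no R-successor.
Reflexive (axiom T): no — 3 is not related to itself.
So F validates K, K4, K45; KD45 would additionally require R to be serial. The strongest is K45.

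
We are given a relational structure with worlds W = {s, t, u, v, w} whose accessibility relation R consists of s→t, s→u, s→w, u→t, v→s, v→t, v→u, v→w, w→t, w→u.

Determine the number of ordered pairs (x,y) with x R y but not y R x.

Enumerating: (s,t), (s,u), (s,w), (u,t), (v,s), (v,t), (v,u), (v,w), (w,t), (w,u).

10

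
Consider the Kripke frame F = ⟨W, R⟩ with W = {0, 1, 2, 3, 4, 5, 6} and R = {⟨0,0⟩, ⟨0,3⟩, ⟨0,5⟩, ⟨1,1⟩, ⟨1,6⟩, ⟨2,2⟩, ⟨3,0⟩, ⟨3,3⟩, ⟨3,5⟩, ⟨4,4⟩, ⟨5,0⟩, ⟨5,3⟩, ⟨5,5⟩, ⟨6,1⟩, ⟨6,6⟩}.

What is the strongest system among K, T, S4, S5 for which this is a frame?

Reflexive (axiom T): yes — every world is R-related to itself.
Transitive (axiom 4): yes — every two-step R-path is closed by a direct edge.
Euclidean (axiom 5): yes — any two successors of a common world are R-related.
So F validates K, T, S4, S5. The strongest is S5.

S5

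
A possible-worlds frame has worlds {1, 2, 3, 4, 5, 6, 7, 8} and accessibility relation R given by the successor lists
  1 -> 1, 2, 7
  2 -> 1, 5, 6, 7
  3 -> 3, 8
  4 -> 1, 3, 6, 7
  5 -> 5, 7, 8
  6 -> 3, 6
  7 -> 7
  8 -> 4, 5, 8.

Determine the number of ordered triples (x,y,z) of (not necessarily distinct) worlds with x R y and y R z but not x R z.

Enumerating: (1,2,5), (1,2,6), (2,1,2), (2,5,8), (2,6,3), (3,8,4), (3,8,5), (4,1,2), (4,3,8), (5,8,4), (6,3,8), (8,4,1), (8,4,3), (8,4,6), (8,4,7), (8,5,7).

16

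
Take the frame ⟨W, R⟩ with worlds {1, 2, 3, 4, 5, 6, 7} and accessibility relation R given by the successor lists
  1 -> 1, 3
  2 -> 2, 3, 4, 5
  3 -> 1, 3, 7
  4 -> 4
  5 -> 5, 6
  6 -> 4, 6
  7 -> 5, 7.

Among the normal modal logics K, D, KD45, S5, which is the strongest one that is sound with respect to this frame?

D

Serial (axiom D): yes — every world has a successor (e.g. 1 R 1).
Euclidean (axiom 5): no — 2 R 3 and 2 R 4, but not 3 R 4.
Transitive (axiom 4): no — 1 R 3 and 3 R 7, but not 1 R 7.
Reflexive (axiom T): yes — every world is R-related to itself.
So F validates K, D; KD45 would additionally require R to be Euclidean and transitive. The strongest is D.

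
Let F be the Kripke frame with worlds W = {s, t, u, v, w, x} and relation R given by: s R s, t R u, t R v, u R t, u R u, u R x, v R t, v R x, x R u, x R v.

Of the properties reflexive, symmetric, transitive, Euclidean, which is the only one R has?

symmetric

Reflexive: no — t is not related to itself.
Symmetric: yes — every pair in R has its reverse in R.
Transitive: no — t R u and u R x, but not t R x.
Euclidean: no — t R u and t R v, but not u R v.
Only symmetric holds.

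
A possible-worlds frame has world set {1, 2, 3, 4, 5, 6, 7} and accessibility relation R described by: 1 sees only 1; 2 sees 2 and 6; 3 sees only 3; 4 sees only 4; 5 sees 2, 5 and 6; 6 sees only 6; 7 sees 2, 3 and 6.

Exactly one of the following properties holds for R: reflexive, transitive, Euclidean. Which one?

Reflexive: no — 7 is not related to itself.
Transitive: yes — every two-step R-path is closed by a direct edge.
Euclidean: no — 5 R 6 and 5 R 2, but not 6 R 2.
Only transitive holds.

transitive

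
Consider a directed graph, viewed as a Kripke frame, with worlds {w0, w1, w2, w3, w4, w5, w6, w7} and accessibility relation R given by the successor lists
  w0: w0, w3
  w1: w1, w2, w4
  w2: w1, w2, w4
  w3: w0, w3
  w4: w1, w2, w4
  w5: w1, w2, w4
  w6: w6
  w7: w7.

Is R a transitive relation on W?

Yes

Transitive: yes — every two-step R-path is closed by a direct edge.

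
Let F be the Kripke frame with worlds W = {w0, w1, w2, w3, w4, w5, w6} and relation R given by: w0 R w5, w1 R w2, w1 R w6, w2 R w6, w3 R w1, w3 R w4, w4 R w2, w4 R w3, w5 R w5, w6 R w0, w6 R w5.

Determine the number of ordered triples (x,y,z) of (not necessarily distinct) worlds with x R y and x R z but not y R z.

Enumerating: (w1,w2,w2), (w1,w6,w2), (w1,w6,w6), (w2,w6,w6), (w3,w1,w1), (w3,w1,w4), (w3,w4,w1), (w3,w4,w4), (w4,w2,w2), (w4,w2,w3), (w4,w3,w2), (w4,w3,w3), (w6,w0,w0), (w6,w5,w0).

14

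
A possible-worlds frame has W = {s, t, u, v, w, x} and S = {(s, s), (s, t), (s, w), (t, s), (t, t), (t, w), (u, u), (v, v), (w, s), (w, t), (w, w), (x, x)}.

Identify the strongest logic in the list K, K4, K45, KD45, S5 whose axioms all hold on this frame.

S5

Transitive (axiom 4): yes — every two-step S-path is closed by a direct edge.
Euclidean (axiom 5): yes — any two successors of a common world are S-related.
Serial (axiom D): yes — every world has a successor (e.g. s S s).
Reflexive (axiom T): yes — every world is S-related to itself.
So F validates K, K4, K45, KD45, S5. The strongest is S5.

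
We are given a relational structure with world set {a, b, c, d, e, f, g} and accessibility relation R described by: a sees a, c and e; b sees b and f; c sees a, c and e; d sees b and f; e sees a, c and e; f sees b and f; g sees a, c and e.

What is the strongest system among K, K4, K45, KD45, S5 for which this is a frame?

KD45

Transitive (axiom 4): yes — every two-step R-path is closed by a direct edge.
Euclidean (axiom 5): yes — any two successors of a common world are R-related.
Serial (axiom D): yes — every world has a successor (e.g. a R a).
Reflexive (axiom T): no — d is not related to itself.
So F validates K, K4, K45, KD45; S5 would additionally require R to be reflexive. The strongest is KD45.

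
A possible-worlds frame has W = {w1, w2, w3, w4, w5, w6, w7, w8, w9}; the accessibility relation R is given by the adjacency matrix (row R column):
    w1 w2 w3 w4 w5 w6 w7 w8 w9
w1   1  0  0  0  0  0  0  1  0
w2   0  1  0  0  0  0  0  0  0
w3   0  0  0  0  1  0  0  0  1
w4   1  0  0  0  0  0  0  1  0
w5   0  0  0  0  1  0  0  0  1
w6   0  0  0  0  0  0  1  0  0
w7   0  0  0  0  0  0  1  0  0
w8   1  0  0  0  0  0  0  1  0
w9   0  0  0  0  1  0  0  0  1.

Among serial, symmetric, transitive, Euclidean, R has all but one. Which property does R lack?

symmetric

Serial: yes — every world has a successor (e.g. w1 R w1).
Symmetric: no — w3 R w5 but not w5 R w3.
Transitive: yes — every two-step R-path is closed by a direct edge.
Euclidean: yes — any two successors of a common world are R-related.
Only symmetric fails.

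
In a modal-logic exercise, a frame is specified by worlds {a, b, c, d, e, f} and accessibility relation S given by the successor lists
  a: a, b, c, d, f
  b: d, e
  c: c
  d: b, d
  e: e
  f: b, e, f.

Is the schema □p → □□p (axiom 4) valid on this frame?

Axiom 4 corresponds to the accessibility relation being transitive.
Transitive: no — a S b and b S e, but not a S e.

No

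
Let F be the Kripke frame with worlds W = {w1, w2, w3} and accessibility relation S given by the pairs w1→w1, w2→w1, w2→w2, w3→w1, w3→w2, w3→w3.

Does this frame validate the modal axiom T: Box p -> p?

The schema T characterises exactly the reflexive frames.
Reflexive: yes — every world is S-related to itself.

Yes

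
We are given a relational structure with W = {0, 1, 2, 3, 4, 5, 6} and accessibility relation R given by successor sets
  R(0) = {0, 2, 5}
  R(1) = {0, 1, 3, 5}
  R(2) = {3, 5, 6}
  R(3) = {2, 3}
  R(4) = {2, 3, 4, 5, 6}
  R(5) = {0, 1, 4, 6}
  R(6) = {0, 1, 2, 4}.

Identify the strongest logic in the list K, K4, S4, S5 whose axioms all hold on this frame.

Transitive (axiom 4): no — 0 R 2 and 2 R 3, but not 0 R 3.
Reflexive (axiom T): no — 2 is not related to itself.
Euclidean (axiom 5): no — 0 R 5 and 0 R 2, but not 5 R 2.
So F validates K; K4 would additionally require R to be transitive. The strongest is K.

K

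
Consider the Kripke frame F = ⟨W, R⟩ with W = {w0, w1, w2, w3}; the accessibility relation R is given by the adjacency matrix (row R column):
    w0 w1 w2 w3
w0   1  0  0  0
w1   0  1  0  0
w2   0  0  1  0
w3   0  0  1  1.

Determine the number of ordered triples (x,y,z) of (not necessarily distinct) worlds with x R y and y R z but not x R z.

R is transitive; there are no such tuples.

0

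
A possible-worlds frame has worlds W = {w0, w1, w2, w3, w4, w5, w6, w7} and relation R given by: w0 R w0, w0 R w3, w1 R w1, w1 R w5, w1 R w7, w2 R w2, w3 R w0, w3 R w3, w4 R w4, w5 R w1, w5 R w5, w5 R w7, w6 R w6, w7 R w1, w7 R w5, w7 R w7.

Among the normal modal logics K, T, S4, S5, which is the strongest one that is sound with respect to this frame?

S5

Reflexive (axiom T): yes — every world is R-related to itself.
Transitive (axiom 4): yes — every two-step R-path is closed by a direct edge.
Euclidean (axiom 5): yes — any two successors of a common world are R-related.
So F validates K, T, S4, S5. The strongest is S5.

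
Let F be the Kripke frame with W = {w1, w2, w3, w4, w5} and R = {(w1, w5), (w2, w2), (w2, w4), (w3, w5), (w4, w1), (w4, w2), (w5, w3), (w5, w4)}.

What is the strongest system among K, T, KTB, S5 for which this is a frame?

K

Reflexive (axiom T): no — w1 is not related to itself.
Symmetric (axiom B): no — w1 R w5 but not w5 R w1.
Euclidean (axiom 5): no — w4 R w1 and w4 R w2, but not w1 R w2.
So F validates K; T would additionally require R to be reflexive. The strongest is K.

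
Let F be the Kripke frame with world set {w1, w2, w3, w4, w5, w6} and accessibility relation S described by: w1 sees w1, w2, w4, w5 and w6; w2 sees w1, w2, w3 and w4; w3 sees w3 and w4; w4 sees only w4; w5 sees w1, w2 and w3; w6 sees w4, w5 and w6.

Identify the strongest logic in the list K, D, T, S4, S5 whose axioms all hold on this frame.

Serial (axiom D): yes — every world has a successor (e.g. w1 S w1).
Reflexive (axiom T): no — w5 is not related to itself.
Transitive (axiom 4): no — w1 S w2 and w2 S w3, but not w1 S w3.
Euclidean (axiom 5): no — w1 S w2 and w1 S w5, but not w2 S w5.
So F validates K, D; T would additionally require S to be reflexive. The strongest is D.

D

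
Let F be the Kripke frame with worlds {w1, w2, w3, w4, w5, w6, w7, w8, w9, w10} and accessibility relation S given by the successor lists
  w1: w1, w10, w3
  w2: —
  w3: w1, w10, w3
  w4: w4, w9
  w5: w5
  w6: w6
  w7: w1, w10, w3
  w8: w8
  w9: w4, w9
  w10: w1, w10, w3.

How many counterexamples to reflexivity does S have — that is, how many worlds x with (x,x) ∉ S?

Enumerating: w2, w7.

2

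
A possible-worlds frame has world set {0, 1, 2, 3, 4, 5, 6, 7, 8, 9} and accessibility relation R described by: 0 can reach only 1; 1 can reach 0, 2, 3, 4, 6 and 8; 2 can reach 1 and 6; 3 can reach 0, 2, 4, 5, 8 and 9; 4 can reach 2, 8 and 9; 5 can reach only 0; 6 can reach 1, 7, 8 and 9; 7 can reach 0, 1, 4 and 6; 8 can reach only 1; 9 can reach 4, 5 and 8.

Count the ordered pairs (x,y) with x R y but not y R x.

19

Enumerating: (1,3), (1,4), (2,6), (3,0), (3,2), (3,4), (3,5), (3,8), (3,9), (4,2), (4,8), (5,0), … and 7 more.
Total: 19.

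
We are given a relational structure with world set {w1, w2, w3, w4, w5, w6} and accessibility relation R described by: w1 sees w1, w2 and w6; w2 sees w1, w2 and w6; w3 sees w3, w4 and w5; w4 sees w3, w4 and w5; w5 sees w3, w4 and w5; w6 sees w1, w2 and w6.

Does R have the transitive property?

Transitive: yes — every two-step R-path is closed by a direct edge.

Yes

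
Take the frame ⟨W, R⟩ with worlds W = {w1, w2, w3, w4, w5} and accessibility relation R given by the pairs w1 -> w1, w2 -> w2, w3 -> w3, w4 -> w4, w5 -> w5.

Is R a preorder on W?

Reflexive: yes — every world is R-related to itself.
Transitive: yes — every two-step R-path is closed by a direct edge.
So R is a preorder.

Yes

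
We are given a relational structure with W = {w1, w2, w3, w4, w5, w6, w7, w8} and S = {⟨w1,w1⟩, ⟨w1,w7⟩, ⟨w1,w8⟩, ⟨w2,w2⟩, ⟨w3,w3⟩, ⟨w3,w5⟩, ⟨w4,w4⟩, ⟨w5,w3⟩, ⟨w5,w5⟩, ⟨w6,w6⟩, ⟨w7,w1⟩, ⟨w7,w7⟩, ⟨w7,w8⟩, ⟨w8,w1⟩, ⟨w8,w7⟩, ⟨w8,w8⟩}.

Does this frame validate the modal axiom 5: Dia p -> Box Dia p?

Yes

Axiom 5 corresponds to the accessibility relation being Euclidean.
Euclidean: yes — any two successors of a common world are S-related.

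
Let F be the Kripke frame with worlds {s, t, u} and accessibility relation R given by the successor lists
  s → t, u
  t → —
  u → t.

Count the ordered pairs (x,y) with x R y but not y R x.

Enumerating: (s,t), (s,u), (u,t).

3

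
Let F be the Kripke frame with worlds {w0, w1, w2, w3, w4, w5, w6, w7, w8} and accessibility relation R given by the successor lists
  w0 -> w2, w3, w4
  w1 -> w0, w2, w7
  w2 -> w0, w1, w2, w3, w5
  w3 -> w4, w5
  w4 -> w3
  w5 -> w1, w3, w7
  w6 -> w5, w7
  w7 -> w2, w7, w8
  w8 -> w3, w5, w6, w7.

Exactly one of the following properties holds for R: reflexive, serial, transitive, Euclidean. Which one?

serial

Reflexive: no — w0 is not related to itself.
Serial: yes — every world has a successor (e.g. w0 R w2).
Transitive: no — w0 R w2 and w2 R w1, but not w0 R w1.
Euclidean: no — w0 R w2 and w0 R w4, but not w2 R w4.
Only serial holds.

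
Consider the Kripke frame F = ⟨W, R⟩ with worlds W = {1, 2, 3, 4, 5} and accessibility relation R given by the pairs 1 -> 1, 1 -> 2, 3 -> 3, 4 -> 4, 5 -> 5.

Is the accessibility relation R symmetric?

Symmetric: no — 1 R 2 but not 2 R 1.

No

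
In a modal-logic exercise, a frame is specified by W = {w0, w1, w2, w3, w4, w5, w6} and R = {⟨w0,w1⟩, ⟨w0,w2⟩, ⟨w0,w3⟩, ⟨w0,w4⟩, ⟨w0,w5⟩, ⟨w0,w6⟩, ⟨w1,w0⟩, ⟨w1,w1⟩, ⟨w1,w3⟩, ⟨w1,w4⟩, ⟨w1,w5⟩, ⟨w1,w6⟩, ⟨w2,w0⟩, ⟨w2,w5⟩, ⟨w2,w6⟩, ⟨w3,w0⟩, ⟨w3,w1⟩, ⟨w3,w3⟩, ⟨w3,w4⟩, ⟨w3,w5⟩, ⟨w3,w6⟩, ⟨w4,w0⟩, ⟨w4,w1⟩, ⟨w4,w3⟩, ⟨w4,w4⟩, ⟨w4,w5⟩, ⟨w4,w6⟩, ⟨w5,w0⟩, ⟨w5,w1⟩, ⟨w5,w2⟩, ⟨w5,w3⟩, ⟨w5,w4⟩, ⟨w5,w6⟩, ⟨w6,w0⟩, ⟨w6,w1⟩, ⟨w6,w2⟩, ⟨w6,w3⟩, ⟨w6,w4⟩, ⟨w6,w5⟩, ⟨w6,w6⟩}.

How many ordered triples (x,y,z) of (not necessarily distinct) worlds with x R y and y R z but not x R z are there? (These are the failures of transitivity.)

33

Enumerating: (w0,w1,w0), (w0,w2,w0), (w0,w3,w0), (w0,w4,w0), (w0,w5,w0), (w0,w6,w0), (w1,w0,w2), (w1,w5,w2), (w1,w6,w2), (w2,w0,w1), (w2,w0,w2), (w2,w0,w3), … and 21 more.
Total: 33.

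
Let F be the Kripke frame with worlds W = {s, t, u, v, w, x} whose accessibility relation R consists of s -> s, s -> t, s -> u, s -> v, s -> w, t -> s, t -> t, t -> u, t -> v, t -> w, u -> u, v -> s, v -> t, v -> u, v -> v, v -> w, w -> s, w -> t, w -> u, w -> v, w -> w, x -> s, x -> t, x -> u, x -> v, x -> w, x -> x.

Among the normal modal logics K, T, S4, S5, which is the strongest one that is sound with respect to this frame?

Reflexive (axiom T): yes — every world is R-related to itself.
Transitive (axiom 4): yes — every two-step R-path is closed by a direct edge.
Euclidean (axiom 5): no — s R u and s R t, but not u R t.
So F validates K, T, S4; S5 would additionally require R to be Euclidean. The strongest is S4.

S4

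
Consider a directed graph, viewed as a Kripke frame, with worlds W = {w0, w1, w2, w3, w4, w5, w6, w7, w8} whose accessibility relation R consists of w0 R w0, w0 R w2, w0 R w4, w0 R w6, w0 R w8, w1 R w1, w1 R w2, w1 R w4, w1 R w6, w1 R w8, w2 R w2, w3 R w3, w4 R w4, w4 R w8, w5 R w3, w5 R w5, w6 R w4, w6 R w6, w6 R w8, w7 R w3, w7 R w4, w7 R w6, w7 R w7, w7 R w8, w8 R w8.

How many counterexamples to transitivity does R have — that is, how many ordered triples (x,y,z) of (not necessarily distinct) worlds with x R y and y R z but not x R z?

0

R is transitive; there are no such tuples.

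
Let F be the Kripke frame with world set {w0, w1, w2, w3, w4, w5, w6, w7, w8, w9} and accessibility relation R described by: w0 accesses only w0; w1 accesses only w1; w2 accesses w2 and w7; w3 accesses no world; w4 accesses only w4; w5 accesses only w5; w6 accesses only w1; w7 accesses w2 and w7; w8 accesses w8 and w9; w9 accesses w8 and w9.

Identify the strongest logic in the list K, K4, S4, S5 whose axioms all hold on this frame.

K4

Transitive (axiom 4): yes — every two-step R-path is closed by a direct edge.
Reflexive (axiom T): no — w3 is not related to itself.
Euclidean (axiom 5): yes — any two successors of a common world are R-related.
So F validates K, K4; S4 would additionally require R to be reflexive. The strongest is K4.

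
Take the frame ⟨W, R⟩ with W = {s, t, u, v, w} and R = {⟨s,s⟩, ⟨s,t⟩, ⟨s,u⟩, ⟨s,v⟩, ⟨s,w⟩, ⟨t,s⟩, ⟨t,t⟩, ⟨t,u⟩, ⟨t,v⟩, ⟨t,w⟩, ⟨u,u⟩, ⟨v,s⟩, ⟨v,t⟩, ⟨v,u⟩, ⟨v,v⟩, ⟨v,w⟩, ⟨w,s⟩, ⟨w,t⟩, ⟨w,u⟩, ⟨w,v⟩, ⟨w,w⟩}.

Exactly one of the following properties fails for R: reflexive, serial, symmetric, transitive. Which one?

Reflexive: yes — every world is R-related to itself.
Serial: yes — every world has a successor (e.g. s R s).
Symmetric: no — s R u but not u R s.
Transitive: yes — every two-step R-path is closed by a direct edge.
Only symmetric fails.

symmetric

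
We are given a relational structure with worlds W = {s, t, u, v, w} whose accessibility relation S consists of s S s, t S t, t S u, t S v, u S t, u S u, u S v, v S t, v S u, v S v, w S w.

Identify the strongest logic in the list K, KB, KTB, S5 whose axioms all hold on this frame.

S5

Symmetric (axiom B): yes — every pair in S has its reverse in S.
Reflexive (axiom T): yes — every world is S-related to itself.
Euclidean (axiom 5): yes — any two successors of a common world are S-related.
So F validates K, KB, KTB, S5. The strongest is S5.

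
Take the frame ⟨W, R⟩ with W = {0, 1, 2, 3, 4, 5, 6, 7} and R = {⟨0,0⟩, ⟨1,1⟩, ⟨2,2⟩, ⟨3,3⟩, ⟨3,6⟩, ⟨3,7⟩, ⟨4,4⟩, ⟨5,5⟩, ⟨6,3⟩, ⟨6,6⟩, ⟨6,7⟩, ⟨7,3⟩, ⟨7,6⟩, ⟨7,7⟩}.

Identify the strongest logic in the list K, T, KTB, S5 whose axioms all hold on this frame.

Reflexive (axiom T): yes — every world is R-related to itself.
Symmetric (axiom B): yes — every pair in R has its reverse in R.
Euclidean (axiom 5): yes — any two successors of a common world are R-related.
So F validates K, T, KTB, S5. The strongest is S5.

S5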